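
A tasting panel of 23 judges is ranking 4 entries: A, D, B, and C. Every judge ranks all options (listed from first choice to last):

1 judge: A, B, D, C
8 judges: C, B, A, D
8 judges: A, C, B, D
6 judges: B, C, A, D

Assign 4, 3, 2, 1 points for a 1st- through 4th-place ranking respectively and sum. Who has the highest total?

A: 1·4 + 8·2 + 8·4 + 6·2 = 64
D: 1·2 + 8·1 + 8·1 + 6·1 = 24
B: 1·3 + 8·3 + 8·2 + 6·4 = 67
C: 1·1 + 8·4 + 8·3 + 6·3 = 75
C has the highest Borda score (75).

C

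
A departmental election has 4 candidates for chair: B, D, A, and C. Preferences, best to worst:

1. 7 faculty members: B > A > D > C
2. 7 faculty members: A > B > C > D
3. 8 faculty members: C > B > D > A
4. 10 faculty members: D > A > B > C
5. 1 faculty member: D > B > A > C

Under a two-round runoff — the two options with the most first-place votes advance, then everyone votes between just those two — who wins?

Round 1 first-place votes: B 7, D 11, A 7, C 8.
D and C advance.
Runoff: D is preferred to C by 18 voters; C by 15.
D wins the runoff.

D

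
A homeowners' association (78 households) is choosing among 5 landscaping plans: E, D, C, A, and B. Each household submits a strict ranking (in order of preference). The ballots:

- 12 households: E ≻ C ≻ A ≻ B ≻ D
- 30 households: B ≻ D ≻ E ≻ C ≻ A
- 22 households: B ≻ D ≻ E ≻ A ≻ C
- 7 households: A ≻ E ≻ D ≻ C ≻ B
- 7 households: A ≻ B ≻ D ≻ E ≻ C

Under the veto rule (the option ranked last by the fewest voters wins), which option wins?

E

Last-place votes: E 0, D 12, C 29, A 30, B 7.
E is ranked last by the fewest voters, so E wins.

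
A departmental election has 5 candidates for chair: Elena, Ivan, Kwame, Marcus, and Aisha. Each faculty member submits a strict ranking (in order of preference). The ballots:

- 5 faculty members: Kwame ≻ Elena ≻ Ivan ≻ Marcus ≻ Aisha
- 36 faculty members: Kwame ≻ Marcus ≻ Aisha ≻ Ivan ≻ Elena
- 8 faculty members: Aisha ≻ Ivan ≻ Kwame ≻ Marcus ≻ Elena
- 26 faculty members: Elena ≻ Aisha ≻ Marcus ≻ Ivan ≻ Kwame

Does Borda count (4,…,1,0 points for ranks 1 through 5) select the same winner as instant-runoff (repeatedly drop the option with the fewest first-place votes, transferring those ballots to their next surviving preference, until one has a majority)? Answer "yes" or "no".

Borda — scores: Elena 119, Ivan 96, Kwame 180, Marcus 173, Aisha 182. Winner: Aisha.
Instant-runoff — R1 Elena 26, Ivan 0, Kwame 41, Marcus 0, Aisha 8 (Kwame winner). Winner: Kwame.
The two methods disagree.

no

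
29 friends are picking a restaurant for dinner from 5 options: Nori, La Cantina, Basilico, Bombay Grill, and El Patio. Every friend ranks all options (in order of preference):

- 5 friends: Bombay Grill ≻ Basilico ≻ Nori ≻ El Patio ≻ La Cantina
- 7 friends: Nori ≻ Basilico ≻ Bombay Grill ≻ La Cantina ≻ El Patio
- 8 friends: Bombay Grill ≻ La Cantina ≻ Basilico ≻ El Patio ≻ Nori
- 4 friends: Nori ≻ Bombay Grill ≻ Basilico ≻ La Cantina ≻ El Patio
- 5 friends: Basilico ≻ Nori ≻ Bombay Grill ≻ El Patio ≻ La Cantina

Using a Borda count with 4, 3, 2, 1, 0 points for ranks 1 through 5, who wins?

Bombay Grill

Nori: 5·2 + 7·4 + 8·0 + 4·4 + 5·3 = 69
La Cantina: 5·0 + 7·1 + 8·3 + 4·1 + 5·0 = 35
Basilico: 5·3 + 7·3 + 8·2 + 4·2 + 5·4 = 80
Bombay Grill: 5·4 + 7·2 + 8·4 + 4·3 + 5·2 = 88
El Patio: 5·1 + 7·0 + 8·1 + 4·0 + 5·1 = 18
Bombay Grill has the highest Borda score (88).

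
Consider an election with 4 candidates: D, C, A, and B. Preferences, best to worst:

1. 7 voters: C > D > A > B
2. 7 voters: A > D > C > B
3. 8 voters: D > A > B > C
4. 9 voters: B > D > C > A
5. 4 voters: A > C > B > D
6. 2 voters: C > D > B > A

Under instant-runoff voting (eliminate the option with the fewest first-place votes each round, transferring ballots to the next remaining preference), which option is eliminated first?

Round 1: D 8, C 9, A 11, B 9. Eliminate D.

D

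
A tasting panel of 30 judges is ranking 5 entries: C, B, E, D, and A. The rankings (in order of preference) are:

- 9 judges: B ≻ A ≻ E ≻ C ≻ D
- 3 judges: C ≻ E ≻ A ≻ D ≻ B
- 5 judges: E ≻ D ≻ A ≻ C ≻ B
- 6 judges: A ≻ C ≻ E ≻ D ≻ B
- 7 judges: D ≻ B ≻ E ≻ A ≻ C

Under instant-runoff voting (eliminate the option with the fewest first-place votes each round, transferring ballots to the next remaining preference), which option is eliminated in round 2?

A

Round 1: C 3, B 9, E 5, D 7, A 6. Eliminate C.
Round 2: B 9, E 8, D 7, A 6. Eliminate A.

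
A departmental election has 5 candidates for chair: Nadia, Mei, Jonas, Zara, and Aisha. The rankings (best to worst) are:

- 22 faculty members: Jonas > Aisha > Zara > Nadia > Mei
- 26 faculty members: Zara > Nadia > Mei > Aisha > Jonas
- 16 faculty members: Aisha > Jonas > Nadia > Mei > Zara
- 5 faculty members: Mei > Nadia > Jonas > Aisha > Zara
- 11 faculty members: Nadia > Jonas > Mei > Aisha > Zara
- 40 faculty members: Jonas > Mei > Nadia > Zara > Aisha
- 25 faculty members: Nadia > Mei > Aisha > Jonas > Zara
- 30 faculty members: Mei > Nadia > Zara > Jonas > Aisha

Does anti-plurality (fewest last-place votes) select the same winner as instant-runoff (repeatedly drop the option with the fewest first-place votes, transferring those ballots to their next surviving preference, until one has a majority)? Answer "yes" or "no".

yes

Anti-plurality — last-place votes: Nadia 0, Mei 22, Jonas 26, Zara 57, Aisha 70. Winner: Nadia.
Instant-runoff — R1 Nadia 36, Mei 35, Jonas 62, Zara 26, Aisha 16 (Aisha out); R2 Nadia 36, Mei 35, Jonas 78, Zara 26 (Zara out); R3 Nadia 62, Mei 35, Jonas 78 (Mei out); R4 Nadia 97, Jonas 78 (Nadia winner). Winner: Nadia.
The two methods agree.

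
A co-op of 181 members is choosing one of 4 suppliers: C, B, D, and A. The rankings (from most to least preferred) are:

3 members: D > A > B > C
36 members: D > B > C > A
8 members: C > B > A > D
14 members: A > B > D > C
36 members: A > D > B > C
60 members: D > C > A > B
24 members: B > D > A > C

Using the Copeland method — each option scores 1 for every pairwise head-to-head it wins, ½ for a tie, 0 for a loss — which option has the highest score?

C: beats A; loses to B and D → score 1.
B: beats C; loses to D and A → score 1.
D: beats C, B, and A → score 3.
A: beats B; loses to C and D → score 1.
D has the best pairwise record.

D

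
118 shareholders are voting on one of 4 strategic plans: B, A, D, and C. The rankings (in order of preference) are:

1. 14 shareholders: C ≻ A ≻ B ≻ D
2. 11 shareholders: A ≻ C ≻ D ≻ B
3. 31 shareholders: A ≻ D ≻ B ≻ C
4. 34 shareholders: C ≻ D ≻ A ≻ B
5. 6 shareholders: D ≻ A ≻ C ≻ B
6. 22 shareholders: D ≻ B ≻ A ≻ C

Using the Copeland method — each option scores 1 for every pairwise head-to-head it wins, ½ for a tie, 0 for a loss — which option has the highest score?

B: loses to A, D, and C → score 0.
A: beats B and C; loses to D → score 2.
D: beats B and A; ties C → score 2.5.
C: beats B; ties D; loses to A → score 1.5.
D has the best pairwise record.

D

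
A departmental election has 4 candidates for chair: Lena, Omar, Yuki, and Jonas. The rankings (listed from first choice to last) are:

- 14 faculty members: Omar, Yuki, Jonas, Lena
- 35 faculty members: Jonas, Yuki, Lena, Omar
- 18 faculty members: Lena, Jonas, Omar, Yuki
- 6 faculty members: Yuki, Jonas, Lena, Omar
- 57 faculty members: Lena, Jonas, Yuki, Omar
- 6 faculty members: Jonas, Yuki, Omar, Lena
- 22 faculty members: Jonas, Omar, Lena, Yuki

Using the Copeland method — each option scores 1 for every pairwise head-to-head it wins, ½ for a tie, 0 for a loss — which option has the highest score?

Lena: beats Omar and Yuki; loses to Jonas → score 2.
Omar: loses to Lena, Yuki, and Jonas → score 0.
Yuki: beats Omar; loses to Lena and Jonas → score 1.
Jonas: beats Lena, Omar, and Yuki → score 3.
Jonas has the best pairwise record.

Jonas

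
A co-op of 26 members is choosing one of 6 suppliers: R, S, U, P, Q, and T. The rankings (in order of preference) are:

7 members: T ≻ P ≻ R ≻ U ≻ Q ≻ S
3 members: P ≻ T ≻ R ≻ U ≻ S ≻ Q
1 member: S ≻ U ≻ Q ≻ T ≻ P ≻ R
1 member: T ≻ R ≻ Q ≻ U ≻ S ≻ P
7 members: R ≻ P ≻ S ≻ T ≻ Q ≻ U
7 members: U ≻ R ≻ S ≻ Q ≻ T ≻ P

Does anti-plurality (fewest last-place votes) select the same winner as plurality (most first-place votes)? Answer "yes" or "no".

yes

Anti-plurality — last-place votes: R 1, S 7, U 7, P 8, Q 3, T 0. Winner: T.
Plurality — first-place votes: R 7, S 1, U 7, P 3, Q 0, T 8. Winner: T.
The two methods agree.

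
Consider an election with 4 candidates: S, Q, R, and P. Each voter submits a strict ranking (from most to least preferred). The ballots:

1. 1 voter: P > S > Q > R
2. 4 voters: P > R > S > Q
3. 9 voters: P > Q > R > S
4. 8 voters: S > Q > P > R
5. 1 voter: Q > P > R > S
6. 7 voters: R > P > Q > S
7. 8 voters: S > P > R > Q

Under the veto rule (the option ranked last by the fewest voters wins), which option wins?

P

Last-place votes: S 17, Q 12, R 9, P 0.
P is ranked last by the fewest voters, so P wins.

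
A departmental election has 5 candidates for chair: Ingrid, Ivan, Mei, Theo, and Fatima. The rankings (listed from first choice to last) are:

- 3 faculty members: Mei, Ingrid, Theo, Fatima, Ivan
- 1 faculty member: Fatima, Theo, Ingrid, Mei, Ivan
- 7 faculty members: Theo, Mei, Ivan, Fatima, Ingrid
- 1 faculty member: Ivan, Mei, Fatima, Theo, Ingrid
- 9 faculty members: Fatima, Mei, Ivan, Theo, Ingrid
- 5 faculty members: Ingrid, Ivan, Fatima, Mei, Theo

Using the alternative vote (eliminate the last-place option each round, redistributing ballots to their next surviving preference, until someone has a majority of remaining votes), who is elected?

Round 1: Ingrid 5, Ivan 1, Mei 3, Theo 7, Fatima 10. Eliminate Ivan.
Round 2: Ingrid 5, Mei 4, Theo 7, Fatima 10. Eliminate Mei.
Round 3: Ingrid 8, Theo 7, Fatima 11. Eliminate Theo.
Round 4: Ingrid 8, Fatima 18. Fatima has a majority.

Fatima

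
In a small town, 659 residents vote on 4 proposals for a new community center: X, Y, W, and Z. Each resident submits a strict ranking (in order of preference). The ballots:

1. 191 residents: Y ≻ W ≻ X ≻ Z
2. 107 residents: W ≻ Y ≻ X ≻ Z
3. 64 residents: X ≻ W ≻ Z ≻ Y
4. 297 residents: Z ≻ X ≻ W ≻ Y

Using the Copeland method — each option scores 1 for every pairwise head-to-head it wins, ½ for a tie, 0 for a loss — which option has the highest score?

X: beats Y, W, and Z → score 3.
Y: loses to X, W, and Z → score 0.
W: beats Y and Z; loses to X → score 2.
Z: beats Y; loses to X and W → score 1.
X has the best pairwise record.

X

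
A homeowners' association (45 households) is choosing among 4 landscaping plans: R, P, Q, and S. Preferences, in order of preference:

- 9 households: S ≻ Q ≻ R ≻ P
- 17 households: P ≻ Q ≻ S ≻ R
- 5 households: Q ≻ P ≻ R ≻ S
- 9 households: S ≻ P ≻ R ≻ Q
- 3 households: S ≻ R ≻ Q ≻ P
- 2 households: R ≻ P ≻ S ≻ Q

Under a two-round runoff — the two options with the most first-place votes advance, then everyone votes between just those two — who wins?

P

Round 1 first-place votes: R 2, P 17, Q 5, S 21.
S and P advance.
Runoff: S is preferred to P by 21 voters; P by 24.
P wins the runoff.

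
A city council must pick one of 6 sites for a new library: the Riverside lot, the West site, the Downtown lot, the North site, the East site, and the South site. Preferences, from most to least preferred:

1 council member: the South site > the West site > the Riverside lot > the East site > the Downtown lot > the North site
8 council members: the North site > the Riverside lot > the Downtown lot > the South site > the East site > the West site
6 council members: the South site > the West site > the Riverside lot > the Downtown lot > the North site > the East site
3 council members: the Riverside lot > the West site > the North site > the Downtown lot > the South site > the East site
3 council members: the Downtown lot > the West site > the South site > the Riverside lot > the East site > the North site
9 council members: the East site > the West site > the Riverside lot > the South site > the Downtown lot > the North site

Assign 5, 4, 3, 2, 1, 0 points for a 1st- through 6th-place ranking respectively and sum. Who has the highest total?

the Riverside lot: 1·3 + 8·4 + 6·3 + 3·5 + 3·2 + 9·3 = 101
the West site: 1·4 + 8·0 + 6·4 + 3·4 + 3·4 + 9·4 = 88
the Downtown lot: 1·1 + 8·3 + 6·2 + 3·2 + 3·5 + 9·1 = 67
the North site: 1·0 + 8·5 + 6·1 + 3·3 + 3·0 + 9·0 = 55
the East site: 1·2 + 8·1 + 6·0 + 3·0 + 3·1 + 9·5 = 58
the South site: 1·5 + 8·2 + 6·5 + 3·1 + 3·3 + 9·2 = 81
the Riverside lot has the highest Borda score (101).

the Riverside lot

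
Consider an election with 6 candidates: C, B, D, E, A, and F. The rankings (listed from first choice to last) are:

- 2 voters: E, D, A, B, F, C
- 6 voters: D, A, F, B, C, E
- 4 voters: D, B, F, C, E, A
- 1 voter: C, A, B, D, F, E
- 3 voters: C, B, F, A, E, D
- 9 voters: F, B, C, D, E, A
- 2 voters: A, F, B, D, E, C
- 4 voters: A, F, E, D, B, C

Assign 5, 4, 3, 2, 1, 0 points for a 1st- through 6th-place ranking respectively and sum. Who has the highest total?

C: 2·0 + 6·1 + 4·2 + 1·5 + 3·5 + 9·3 + 2·0 + 4·0 = 61
B: 2·2 + 6·2 + 4·4 + 1·3 + 3·4 + 9·4 + 2·3 + 4·1 = 93
D: 2·4 + 6·5 + 4·5 + 1·2 + 3·0 + 9·2 + 2·2 + 4·2 = 90
E: 2·5 + 6·0 + 4·1 + 1·0 + 3·1 + 9·1 + 2·1 + 4·3 = 40
A: 2·3 + 6·4 + 4·0 + 1·4 + 3·2 + 9·0 + 2·5 + 4·5 = 70
F: 2·1 + 6·3 + 4·3 + 1·1 + 3·3 + 9·5 + 2·4 + 4·4 = 111
F has the highest Borda score (111).

F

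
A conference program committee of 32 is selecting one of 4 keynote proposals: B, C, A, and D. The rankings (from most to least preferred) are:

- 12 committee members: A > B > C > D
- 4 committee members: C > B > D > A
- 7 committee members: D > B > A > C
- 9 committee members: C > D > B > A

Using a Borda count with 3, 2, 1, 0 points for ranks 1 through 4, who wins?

B: 12·2 + 4·2 + 7·2 + 9·1 = 55
C: 12·1 + 4·3 + 7·0 + 9·3 = 51
A: 12·3 + 4·0 + 7·1 + 9·0 = 43
D: 12·0 + 4·1 + 7·3 + 9·2 = 43
B has the highest Borda score (55).

B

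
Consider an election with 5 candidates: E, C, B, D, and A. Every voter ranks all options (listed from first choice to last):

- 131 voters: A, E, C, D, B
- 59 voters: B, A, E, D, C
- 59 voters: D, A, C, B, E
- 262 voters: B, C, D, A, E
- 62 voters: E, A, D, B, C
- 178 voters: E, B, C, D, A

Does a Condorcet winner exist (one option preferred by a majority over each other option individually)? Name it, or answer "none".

B vs E: 380–371 for B.
B vs C: 561–190 for B.
B vs D: 499–252 for B.
B vs A: 499–252 for B.
B beats every other option head-to-head.

B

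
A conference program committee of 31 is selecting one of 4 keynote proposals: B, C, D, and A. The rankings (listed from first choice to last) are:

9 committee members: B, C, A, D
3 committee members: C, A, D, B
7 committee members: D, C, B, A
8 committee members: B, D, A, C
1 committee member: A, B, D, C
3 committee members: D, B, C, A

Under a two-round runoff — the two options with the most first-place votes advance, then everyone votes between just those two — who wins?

B

Round 1 first-place votes: B 17, C 3, D 10, A 1.
B and D advance.
Runoff: B is preferred to D by 18 voters; D by 13.
B wins the runoff.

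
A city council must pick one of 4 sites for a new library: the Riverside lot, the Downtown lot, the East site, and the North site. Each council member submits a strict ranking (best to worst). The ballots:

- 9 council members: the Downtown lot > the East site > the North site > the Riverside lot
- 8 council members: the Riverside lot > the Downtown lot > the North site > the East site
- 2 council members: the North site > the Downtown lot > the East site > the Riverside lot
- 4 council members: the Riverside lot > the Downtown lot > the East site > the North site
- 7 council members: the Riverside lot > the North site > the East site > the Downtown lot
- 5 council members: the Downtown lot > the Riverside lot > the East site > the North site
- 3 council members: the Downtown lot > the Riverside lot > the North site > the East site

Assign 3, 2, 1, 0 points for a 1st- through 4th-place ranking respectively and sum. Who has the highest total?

the Riverside lot: 9·0 + 8·3 + 2·0 + 4·3 + 7·3 + 5·2 + 3·2 = 73
the Downtown lot: 9·3 + 8·2 + 2·2 + 4·2 + 7·0 + 5·3 + 3·3 = 79
the East site: 9·2 + 8·0 + 2·1 + 4·1 + 7·1 + 5·1 + 3·0 = 36
the North site: 9·1 + 8·1 + 2·3 + 4·0 + 7·2 + 5·0 + 3·1 = 40
the Downtown lot has the highest Borda score (79).

the Downtown lot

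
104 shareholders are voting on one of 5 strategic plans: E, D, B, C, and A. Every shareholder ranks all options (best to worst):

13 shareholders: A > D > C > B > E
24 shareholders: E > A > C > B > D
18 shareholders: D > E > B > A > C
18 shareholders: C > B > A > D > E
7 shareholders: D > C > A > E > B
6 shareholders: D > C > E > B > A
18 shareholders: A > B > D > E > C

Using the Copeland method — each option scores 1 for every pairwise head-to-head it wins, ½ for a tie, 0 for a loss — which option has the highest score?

E: beats B and C; loses to D and A → score 2.
D: beats E and C; loses to B and A → score 2.
B: beats D; loses to E, C, and A → score 1.
C: beats B; loses to E, D, and A → score 1.
A: beats E, D, B, and C → score 4.
A has the best pairwise record.

A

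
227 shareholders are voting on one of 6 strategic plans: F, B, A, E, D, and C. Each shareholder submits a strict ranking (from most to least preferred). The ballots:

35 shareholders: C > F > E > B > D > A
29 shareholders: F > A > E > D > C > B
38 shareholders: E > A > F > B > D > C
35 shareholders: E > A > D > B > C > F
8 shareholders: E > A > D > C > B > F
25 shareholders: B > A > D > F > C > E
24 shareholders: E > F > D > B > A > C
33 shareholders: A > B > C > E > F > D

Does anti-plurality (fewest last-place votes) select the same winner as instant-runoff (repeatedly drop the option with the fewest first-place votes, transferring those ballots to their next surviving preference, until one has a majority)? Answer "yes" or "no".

yes

Anti-plurality — last-place votes: F 43, B 29, A 35, E 25, D 33, C 62. Winner: E.
Instant-runoff — R1 F 29, B 25, A 33, E 105, D 0, C 35 (D out); R2 F 29, B 25, A 33, E 105, C 35 (B out); R3 F 29, A 58, E 105, C 35 (F out); R4 A 87, E 105, C 35 (C out); R5 A 87, E 140 (E winner). Winner: E.
The two methods agree.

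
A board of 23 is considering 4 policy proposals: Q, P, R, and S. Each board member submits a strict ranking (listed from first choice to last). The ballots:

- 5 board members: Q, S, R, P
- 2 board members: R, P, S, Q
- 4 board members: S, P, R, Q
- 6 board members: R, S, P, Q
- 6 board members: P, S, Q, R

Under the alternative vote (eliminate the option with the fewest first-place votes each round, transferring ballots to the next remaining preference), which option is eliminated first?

Round 1: Q 5, P 6, R 8, S 4. Eliminate S.

S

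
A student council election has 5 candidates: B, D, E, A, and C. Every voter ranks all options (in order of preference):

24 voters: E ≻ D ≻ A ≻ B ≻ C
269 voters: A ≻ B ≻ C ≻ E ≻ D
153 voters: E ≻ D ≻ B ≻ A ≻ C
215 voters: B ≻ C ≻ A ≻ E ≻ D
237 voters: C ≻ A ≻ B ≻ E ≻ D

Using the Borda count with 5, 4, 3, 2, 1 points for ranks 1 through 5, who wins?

B

B: 24·2 + 269·4 + 153·3 + 215·5 + 237·3 = 3369
D: 24·4 + 269·1 + 153·4 + 215·1 + 237·1 = 1429
E: 24·5 + 269·2 + 153·5 + 215·2 + 237·2 = 2327
A: 24·3 + 269·5 + 153·2 + 215·3 + 237·4 = 3316
C: 24·1 + 269·3 + 153·1 + 215·4 + 237·5 = 3029
B has the highest Borda score (3369).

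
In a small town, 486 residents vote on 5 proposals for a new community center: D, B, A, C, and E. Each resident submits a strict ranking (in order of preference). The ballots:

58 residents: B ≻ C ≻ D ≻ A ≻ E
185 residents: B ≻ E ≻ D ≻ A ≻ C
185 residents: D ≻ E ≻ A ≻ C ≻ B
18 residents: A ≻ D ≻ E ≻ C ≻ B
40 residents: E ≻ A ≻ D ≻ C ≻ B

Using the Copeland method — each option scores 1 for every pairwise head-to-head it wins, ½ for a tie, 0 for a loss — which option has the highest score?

D: beats A, C, and E; ties B → score 3.5.
B: ties D, A, C, and E → score 2.
A: beats C; ties B; loses to D and E → score 1.5.
C: ties B; loses to D, A, and E → score 0.5.
E: beats A and C; ties B; loses to D → score 2.5.
D has the best pairwise record.

D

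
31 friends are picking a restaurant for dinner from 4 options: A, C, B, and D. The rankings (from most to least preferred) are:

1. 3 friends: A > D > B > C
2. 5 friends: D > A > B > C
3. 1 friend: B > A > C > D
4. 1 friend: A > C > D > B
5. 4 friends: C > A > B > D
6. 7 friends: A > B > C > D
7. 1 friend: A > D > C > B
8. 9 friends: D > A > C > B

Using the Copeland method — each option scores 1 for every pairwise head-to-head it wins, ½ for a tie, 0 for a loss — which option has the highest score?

A

A: beats C, B, and D → score 3.
C: loses to A, B, and D → score 0.
B: beats C; loses to A and D → score 1.
D: beats C and B; loses to A → score 2.
A has the best pairwise record.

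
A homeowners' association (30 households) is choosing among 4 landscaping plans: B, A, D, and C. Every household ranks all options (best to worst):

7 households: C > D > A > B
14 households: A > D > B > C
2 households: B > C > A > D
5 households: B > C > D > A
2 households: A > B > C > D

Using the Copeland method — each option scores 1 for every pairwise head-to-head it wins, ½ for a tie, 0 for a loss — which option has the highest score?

A

B: beats C; loses to A and D → score 1.
A: beats B, D, and C → score 3.
D: beats B; loses to A and C → score 1.
C: beats D; loses to B and A → score 1.
A has the best pairwise record.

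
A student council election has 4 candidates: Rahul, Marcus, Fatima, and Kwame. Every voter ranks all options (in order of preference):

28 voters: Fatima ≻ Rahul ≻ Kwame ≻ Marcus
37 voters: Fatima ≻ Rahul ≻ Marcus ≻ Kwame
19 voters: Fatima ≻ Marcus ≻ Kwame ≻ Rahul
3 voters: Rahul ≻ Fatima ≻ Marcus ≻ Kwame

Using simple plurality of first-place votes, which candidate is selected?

Fatima

First-place votes: Rahul 3, Marcus 0, Fatima 84, Kwame 0.
Fatima has the most first-place votes.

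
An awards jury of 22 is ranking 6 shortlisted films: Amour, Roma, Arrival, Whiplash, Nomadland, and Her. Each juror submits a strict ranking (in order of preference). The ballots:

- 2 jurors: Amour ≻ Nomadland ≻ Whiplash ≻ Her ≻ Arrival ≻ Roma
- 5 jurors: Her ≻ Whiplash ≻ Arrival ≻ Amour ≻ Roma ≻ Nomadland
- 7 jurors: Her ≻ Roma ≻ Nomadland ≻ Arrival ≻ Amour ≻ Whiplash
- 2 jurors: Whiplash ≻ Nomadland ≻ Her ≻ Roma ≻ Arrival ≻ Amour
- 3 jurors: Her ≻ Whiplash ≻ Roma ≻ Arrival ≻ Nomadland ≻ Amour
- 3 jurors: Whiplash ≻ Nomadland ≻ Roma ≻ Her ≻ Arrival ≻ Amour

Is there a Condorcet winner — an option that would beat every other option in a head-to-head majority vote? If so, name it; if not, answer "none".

Her

Her vs Amour: 20–2 for Her.
Her vs Roma: 19–3 for Her.
Her vs Arrival: 22–0 for Her.
Her vs Whiplash: 15–7 for Her.
Her vs Nomadland: 15–7 for Her.
Her beats every other option head-to-head.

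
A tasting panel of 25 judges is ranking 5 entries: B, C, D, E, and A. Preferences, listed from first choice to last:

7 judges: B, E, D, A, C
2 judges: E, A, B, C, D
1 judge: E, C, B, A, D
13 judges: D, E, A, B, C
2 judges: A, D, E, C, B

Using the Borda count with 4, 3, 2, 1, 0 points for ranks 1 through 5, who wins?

B: 7·4 + 2·2 + 1·2 + 13·1 + 2·0 = 47
C: 7·0 + 2·1 + 1·3 + 13·0 + 2·1 = 7
D: 7·2 + 2·0 + 1·0 + 13·4 + 2·3 = 72
E: 7·3 + 2·4 + 1·4 + 13·3 + 2·2 = 76
A: 7·1 + 2·3 + 1·1 + 13·2 + 2·4 = 48
E has the highest Borda score (76).

E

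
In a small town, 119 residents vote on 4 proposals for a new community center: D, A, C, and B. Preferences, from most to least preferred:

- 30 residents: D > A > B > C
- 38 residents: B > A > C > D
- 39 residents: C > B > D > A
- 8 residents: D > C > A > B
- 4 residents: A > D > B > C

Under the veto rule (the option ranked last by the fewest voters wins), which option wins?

Last-place votes: D 38, A 39, C 34, B 8.
B is ranked last by the fewest voters, so B wins.

B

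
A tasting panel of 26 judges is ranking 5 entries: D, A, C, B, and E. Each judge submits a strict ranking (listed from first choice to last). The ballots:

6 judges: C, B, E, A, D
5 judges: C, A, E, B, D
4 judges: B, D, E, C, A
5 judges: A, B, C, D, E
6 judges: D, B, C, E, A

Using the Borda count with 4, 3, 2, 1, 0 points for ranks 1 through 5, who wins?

B

D: 6·0 + 5·0 + 4·3 + 5·1 + 6·4 = 41
A: 6·1 + 5·3 + 4·0 + 5·4 + 6·0 = 41
C: 6·4 + 5·4 + 4·1 + 5·2 + 6·2 = 70
B: 6·3 + 5·1 + 4·4 + 5·3 + 6·3 = 72
E: 6·2 + 5·2 + 4·2 + 5·0 + 6·1 = 36
B has the highest Borda score (72).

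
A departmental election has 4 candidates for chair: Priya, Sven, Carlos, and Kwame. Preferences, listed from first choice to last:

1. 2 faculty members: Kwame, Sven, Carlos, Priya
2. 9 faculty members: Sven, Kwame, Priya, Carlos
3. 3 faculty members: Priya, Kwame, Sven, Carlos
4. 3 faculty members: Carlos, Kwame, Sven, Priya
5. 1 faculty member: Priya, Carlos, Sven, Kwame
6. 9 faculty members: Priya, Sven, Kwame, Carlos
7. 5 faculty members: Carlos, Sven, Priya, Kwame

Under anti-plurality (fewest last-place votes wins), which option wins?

Sven

Last-place votes: Priya 5, Sven 0, Carlos 21, Kwame 6.
Sven is ranked last by the fewest voters, so Sven wins.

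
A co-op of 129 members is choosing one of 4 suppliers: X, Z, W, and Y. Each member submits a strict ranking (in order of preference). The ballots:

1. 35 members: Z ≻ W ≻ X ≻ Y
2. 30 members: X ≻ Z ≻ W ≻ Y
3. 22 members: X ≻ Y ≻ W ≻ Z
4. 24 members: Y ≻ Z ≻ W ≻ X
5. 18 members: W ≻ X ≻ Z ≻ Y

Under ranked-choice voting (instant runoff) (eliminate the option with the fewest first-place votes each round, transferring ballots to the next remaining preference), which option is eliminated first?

Round 1: X 52, Z 35, W 18, Y 24. Eliminate W.

W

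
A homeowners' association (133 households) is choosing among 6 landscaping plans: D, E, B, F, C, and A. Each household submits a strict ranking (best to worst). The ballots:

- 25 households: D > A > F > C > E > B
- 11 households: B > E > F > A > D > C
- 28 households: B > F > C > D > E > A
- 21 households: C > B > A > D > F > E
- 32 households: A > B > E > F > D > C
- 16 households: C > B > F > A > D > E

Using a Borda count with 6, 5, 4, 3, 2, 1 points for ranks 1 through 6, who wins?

B

D: 25·6 + 11·2 + 28·3 + 21·3 + 32·2 + 16·2 = 415
E: 25·2 + 11·5 + 28·2 + 21·1 + 32·4 + 16·1 = 326
B: 25·1 + 11·6 + 28·6 + 21·5 + 32·5 + 16·5 = 604
F: 25·4 + 11·4 + 28·5 + 21·2 + 32·3 + 16·4 = 486
C: 25·3 + 11·1 + 28·4 + 21·6 + 32·1 + 16·6 = 452
A: 25·5 + 11·3 + 28·1 + 21·4 + 32·6 + 16·3 = 510
B has the highest Borda score (604).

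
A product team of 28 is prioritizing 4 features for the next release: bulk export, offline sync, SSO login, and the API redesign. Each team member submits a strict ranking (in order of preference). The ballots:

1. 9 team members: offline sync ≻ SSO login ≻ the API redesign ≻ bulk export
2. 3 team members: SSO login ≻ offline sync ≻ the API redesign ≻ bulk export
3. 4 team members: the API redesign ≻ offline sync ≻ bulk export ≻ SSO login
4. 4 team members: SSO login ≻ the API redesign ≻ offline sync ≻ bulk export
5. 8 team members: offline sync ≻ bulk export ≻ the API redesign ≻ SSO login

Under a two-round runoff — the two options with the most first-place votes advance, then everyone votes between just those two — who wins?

offline sync

Round 1 first-place votes: bulk export 0, offline sync 17, SSO login 7, the API redesign 4.
offline sync and SSO login advance.
Runoff: offline sync is preferred to SSO login by 21 voters; SSO login by 7.
offline sync wins the runoff.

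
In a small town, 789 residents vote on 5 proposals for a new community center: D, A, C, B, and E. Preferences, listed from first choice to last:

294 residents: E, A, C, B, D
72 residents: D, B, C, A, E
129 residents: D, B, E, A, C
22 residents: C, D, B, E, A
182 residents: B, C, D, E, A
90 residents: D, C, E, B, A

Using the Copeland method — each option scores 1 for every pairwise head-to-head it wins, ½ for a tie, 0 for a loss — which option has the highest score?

D: beats A and E; loses to C and B → score 2.
A: beats C; loses to D, B, and E → score 1.
C: beats D and B; loses to A and E → score 2.
B: beats D, A, and E; loses to C → score 3.
E: beats A and C; loses to D and B → score 2.
B has the best pairwise record.

B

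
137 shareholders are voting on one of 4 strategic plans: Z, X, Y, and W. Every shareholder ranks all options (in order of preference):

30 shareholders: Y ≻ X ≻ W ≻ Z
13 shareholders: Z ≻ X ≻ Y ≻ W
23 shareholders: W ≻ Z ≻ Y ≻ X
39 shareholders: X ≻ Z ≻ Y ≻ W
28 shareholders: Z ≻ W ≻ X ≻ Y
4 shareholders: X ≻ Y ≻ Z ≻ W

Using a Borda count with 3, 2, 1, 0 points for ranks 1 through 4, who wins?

Z: 30·0 + 13·3 + 23·2 + 39·2 + 28·3 + 4·1 = 251
X: 30·2 + 13·2 + 23·0 + 39·3 + 28·1 + 4·3 = 243
Y: 30·3 + 13·1 + 23·1 + 39·1 + 28·0 + 4·2 = 173
W: 30·1 + 13·0 + 23·3 + 39·0 + 28·2 + 4·0 = 155
Z has the highest Borda score (251).

Z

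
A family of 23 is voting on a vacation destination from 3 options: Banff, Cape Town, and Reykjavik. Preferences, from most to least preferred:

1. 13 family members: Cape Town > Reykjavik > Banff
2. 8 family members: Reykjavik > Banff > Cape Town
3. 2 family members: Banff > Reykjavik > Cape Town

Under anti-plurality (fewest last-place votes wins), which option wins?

Reykjavik

Last-place votes: Banff 13, Cape Town 10, Reykjavik 0.
Reykjavik is ranked last by the fewest voters, so Reykjavik wins.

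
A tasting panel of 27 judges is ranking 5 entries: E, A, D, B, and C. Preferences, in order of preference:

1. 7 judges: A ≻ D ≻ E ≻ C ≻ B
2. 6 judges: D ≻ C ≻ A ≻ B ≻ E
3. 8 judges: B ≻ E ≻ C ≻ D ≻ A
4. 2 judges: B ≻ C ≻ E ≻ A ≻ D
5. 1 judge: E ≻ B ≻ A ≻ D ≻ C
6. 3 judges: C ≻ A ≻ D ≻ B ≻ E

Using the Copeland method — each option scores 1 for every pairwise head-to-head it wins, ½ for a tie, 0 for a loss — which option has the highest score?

D

E: beats C; loses to A, D, and B → score 1.
A: beats E and B; loses to D and C → score 2.
D: beats E, A, B, and C → score 4.
B: beats E; loses to A, D, and C → score 1.
C: beats A and B; loses to E and D → score 2.
D has the best pairwise record.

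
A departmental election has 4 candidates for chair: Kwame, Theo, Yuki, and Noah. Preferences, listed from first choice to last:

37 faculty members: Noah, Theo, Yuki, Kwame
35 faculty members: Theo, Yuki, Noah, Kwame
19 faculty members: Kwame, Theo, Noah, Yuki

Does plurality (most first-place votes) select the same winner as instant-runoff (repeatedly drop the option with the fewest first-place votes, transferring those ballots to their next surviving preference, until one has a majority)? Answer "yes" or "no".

Plurality — first-place votes: Kwame 19, Theo 35, Yuki 0, Noah 37. Winner: Noah.
Instant-runoff — R1 Kwame 19, Theo 35, Yuki 0, Noah 37 (Yuki out); R2 Kwame 19, Theo 35, Noah 37 (Kwame out); R3 Theo 54, Noah 37 (Theo winner). Winner: Theo.
The two methods disagree.

no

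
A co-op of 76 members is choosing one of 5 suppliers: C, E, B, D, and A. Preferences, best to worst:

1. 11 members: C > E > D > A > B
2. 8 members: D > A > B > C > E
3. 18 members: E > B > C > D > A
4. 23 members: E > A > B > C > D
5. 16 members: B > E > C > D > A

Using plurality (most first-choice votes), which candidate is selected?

First-place votes: C 11, E 41, B 16, D 8, A 0.
E has the most first-place votes.

E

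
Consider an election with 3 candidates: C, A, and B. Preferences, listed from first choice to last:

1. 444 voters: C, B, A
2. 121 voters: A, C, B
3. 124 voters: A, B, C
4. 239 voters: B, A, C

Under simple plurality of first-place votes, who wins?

First-place votes: C 444, A 245, B 239.
C has the most first-place votes.

C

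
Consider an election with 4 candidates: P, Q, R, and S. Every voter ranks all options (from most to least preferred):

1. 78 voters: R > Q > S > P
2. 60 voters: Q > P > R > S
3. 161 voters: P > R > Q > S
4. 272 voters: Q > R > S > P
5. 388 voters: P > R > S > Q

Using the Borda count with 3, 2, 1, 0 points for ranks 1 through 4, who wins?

R

P: 78·0 + 60·2 + 161·3 + 272·0 + 388·3 = 1767
Q: 78·2 + 60·3 + 161·1 + 272·3 + 388·0 = 1313
R: 78·3 + 60·1 + 161·2 + 272·2 + 388·2 = 1936
S: 78·1 + 60·0 + 161·0 + 272·1 + 388·1 = 738
R has the highest Borda score (1936).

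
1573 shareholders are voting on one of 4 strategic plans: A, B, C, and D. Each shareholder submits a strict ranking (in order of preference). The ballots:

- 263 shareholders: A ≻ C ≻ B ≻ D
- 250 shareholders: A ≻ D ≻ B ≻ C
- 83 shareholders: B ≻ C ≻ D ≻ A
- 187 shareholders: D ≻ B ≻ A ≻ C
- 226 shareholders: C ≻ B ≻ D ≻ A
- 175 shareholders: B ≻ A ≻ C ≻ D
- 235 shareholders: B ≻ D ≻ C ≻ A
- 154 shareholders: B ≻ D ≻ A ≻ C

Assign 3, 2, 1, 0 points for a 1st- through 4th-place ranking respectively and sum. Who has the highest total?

B

A: 263·3 + 250·3 + 83·0 + 187·1 + 226·0 + 175·2 + 235·0 + 154·1 = 2230
B: 263·1 + 250·1 + 83·3 + 187·2 + 226·2 + 175·3 + 235·3 + 154·3 = 3280
C: 263·2 + 250·0 + 83·2 + 187·0 + 226·3 + 175·1 + 235·1 + 154·0 = 1780
D: 263·0 + 250·2 + 83·1 + 187·3 + 226·1 + 175·0 + 235·2 + 154·2 = 2148
B has the highest Borda score (3280).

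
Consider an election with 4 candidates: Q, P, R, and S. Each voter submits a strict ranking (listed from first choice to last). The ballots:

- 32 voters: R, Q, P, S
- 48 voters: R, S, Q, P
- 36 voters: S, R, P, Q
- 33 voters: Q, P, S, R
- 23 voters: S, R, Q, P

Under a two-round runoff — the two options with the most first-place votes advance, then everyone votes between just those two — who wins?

S

Round 1 first-place votes: Q 33, P 0, R 80, S 59.
R and S advance.
Runoff: R is preferred to S by 80 voters; S by 92.
S wins the runoff.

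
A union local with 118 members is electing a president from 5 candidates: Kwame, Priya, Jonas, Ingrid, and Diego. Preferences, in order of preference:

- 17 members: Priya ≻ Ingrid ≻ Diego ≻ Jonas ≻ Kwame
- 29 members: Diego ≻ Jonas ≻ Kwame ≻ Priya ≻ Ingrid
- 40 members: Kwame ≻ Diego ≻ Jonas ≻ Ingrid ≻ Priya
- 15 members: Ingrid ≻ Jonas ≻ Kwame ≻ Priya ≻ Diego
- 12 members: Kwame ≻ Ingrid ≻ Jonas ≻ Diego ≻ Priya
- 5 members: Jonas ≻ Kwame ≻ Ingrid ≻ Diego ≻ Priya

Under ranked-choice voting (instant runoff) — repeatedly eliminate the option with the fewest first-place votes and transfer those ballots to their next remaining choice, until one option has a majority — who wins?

Round 1: Kwame 52, Priya 17, Jonas 5, Ingrid 15, Diego 29. Eliminate Jonas.
Round 2: Kwame 57, Priya 17, Ingrid 15, Diego 29. Eliminate Ingrid.
Round 3: Kwame 72, Priya 17, Diego 29. Kwame has a majority.

Kwame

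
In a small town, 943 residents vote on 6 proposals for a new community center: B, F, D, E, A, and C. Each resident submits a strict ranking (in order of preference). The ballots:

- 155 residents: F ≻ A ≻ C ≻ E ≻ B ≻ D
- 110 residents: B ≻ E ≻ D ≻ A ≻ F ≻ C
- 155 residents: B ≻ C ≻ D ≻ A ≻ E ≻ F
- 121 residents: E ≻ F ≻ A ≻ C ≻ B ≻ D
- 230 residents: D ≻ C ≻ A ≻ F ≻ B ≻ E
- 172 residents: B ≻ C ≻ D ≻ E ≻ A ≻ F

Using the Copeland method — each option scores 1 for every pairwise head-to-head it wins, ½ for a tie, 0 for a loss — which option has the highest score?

C

B: beats D and E; loses to F, A, and C → score 2.
F: beats B; loses to D, E, A, and C → score 1.
D: beats F, E, and A; loses to B and C → score 3.
E: beats F; loses to B, D, A, and C → score 1.
A: beats B, F, and E; loses to D and C → score 3.
C: beats B, F, D, E, and A → score 5.
C has the best pairwise record.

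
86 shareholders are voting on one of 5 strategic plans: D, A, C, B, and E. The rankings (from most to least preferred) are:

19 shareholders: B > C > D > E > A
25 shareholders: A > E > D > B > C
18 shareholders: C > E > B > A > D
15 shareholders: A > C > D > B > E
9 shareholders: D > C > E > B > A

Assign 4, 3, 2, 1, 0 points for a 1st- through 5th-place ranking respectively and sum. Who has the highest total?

D: 19·2 + 25·2 + 18·0 + 15·2 + 9·4 = 154
A: 19·0 + 25·4 + 18·1 + 15·4 + 9·0 = 178
C: 19·3 + 25·0 + 18·4 + 15·3 + 9·3 = 201
B: 19·4 + 25·1 + 18·2 + 15·1 + 9·1 = 161
E: 19·1 + 25·3 + 18·3 + 15·0 + 9·2 = 166
C has the highest Borda score (201).

C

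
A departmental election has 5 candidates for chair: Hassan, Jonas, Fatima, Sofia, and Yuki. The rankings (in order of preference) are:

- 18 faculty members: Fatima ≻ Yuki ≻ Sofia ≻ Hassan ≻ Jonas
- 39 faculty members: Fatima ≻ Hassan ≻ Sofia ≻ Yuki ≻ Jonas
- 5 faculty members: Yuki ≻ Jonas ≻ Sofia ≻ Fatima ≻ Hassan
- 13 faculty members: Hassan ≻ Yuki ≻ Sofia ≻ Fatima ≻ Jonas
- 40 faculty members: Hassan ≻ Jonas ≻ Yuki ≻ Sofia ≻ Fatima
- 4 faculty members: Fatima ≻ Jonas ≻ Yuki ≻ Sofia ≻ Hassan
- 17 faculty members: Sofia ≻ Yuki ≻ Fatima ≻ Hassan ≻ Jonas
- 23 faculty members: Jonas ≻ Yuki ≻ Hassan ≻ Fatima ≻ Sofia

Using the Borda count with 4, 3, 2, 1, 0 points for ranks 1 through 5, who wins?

Hassan: 18·1 + 39·3 + 5·0 + 13·4 + 40·4 + 4·0 + 17·1 + 23·2 = 410
Jonas: 18·0 + 39·0 + 5·3 + 13·0 + 40·3 + 4·3 + 17·0 + 23·4 = 239
Fatima: 18·4 + 39·4 + 5·1 + 13·1 + 40·0 + 4·4 + 17·2 + 23·1 = 319
Sofia: 18·2 + 39·2 + 5·2 + 13·2 + 40·1 + 4·1 + 17·4 + 23·0 = 262
Yuki: 18·3 + 39·1 + 5·4 + 13·3 + 40·2 + 4·2 + 17·3 + 23·3 = 360
Hassan has the highest Borda score (410).

Hassan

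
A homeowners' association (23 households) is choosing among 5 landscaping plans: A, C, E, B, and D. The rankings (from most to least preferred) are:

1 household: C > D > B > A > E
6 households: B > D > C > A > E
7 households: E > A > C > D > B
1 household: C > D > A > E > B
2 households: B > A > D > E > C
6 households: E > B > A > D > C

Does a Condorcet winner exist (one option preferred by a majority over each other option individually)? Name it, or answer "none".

E

E vs A: 13–10 for E.
E vs C: 15–8 for E.
E vs B: 14–9 for E.
E vs D: 13–10 for E.
E beats every other option head-to-head.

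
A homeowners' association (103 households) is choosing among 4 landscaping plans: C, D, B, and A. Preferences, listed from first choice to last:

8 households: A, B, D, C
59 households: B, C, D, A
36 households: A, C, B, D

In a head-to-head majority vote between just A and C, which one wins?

C

Voters preferring A to C: 44; preferring C to A: 59.
C wins the head-to-head.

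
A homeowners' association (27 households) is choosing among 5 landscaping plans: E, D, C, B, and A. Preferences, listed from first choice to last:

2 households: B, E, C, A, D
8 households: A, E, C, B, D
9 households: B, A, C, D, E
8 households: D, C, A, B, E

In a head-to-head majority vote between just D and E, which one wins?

D

Voters preferring D to E: 17; preferring E to D: 10.
D wins the head-to-head.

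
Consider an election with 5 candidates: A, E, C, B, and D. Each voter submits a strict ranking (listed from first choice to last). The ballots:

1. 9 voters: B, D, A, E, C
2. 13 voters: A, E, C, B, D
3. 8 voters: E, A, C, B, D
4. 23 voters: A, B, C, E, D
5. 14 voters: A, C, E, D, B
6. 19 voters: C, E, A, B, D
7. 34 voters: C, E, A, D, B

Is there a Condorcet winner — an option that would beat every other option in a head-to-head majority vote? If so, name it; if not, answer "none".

Checking pairwise contests:
E beats A 61–59.
C beats E 90–30.
A beats C 67–53.
A beats B 111–9.
A beats D 111–9.
Every option loses at least one head-to-head, so there is no Condorcet winner.

none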